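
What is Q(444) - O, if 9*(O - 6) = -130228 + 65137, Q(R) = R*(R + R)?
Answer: 1204495/3 ≈ 4.0150e+5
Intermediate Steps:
Q(R) = 2*R² (Q(R) = R*(2*R) = 2*R²)
O = -21679/3 (O = 6 + (-130228 + 65137)/9 = 6 + (⅑)*(-65091) = 6 - 21697/3 = -21679/3 ≈ -7226.3)
Q(444) - O = 2*444² - 1*(-21679/3) = 2*197136 + 21679/3 = 394272 + 21679/3 = 1204495/3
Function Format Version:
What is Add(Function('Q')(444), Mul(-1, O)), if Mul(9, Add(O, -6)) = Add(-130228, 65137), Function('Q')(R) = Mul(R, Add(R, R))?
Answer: Rational(1204495, 3) ≈ 4.0150e+5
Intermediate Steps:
Function('Q')(R) = Mul(2, Pow(R, 2)) (Function('Q')(R) = Mul(R, Mul(2, R)) = Mul(2, Pow(R, 2)))
O = Rational(-21679, 3) (O = Add(6, Mul(Rational(1, 9), Add(-130228, 65137))) = Add(6, Mul(Rational(1, 9), -65091)) = Add(6, Rational(-21697, 3)) = Rational(-21679, 3) ≈ -7226.3)
Add(Function('Q')(444), Mul(-1, O)) = Add(Mul(2, Pow(444, 2)), Mul(-1, Rational(-21679, 3))) = Add(Mul(2, 197136), Rational(21679, 3)) = Add(394272, Rational(21679, 3)) = Rational(1204495, 3)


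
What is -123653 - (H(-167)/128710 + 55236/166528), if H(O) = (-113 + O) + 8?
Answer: -331295383762323/2679227360 ≈ -1.2365e+5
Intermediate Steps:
H(O) = -105 + O
-123653 - (H(-167)/128710 + 55236/166528) = -123653 - ((-105 - 167)/128710 + 55236/166528) = -123653 - (-272*1/128710 + 55236*(1/166528)) = -123653 - (-136/64355 + 13809/41632) = -123653 - 1*883016243/2679227360 = -123653 - 883016243/2679227360 = -331295383762323/2679227360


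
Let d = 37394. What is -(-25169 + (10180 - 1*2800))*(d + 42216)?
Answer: 1416182290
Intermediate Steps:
-(-25169 + (10180 - 1*2800))*(d + 42216) = -(-25169 + (10180 - 1*2800))*(37394 + 42216) = -(-25169 + (10180 - 2800))*79610 = -(-25169 + 7380)*79610 = -(-17789)*79610 = -1*(-1416182290) = 1416182290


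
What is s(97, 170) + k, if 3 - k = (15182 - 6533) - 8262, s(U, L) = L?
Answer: -214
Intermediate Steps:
k = -384 (k = 3 - ((15182 - 6533) - 8262) = 3 - (8649 - 8262) = 3 - 1*387 = 3 - 387 = -384)
s(97, 170) + k = 170 - 384 = -214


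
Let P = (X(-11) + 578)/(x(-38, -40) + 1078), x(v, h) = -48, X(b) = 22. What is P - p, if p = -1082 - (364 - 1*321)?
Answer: 115935/103 ≈ 1125.6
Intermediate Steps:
P = 60/103 (P = (22 + 578)/(-48 + 1078) = 600/1030 = 600*(1/1030) = 60/103 ≈ 0.58252)
p = -1125 (p = -1082 - (364 - 321) = -1082 - 1*43 = -1082 - 43 = -1125)
P - p = 60/103 - 1*(-1125) = 60/103 + 1125 = 115935/103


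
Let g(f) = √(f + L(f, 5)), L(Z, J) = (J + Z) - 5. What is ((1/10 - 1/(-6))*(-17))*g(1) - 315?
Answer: -315 - 68*√2/15 ≈ -321.41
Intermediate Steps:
L(Z, J) = -5 + J + Z
g(f) = √2*√f (g(f) = √(f + (-5 + 5 + f)) = √(f + f) = √(2*f) = √2*√f)
((1/10 - 1/(-6))*(-17))*g(1) - 315 = ((1/10 - 1/(-6))*(-17))*(√2*√1) - 315 = ((1*(⅒) - 1*(-⅙))*(-17))*(√2*1) - 315 = ((⅒ + ⅙)*(-17))*√2 - 315 = ((4/15)*(-17))*√2 - 315 = -68*√2/15 - 315 = -315 - 68*√2/15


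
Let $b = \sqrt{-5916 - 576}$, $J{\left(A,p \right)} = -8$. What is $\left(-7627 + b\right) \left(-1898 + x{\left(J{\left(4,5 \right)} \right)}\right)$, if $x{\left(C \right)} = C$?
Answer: $14537062 - 3812 i \sqrt{1623} \approx 1.4537 \cdot 10^{7} - 1.5357 \cdot 10^{5} i$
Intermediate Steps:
$b = 2 i \sqrt{1623}$ ($b = \sqrt{-6492} = 2 i \sqrt{1623} \approx 80.573 i$)
$\left(-7627 + b\right) \left(-1898 + x{\left(J{\left(4,5 \right)} \right)}\right) = \left(-7627 + 2 i \sqrt{1623}\right) \left(-1898 - 8\right) = \left(-7627 + 2 i \sqrt{1623}\right) \left(-1906\right) = 14537062 - 3812 i \sqrt{1623}$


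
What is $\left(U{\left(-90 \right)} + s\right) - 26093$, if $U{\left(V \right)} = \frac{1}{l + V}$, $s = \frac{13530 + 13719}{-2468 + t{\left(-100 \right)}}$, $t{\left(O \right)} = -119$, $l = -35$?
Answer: $- \frac{8441232587}{323375} \approx -26104.0$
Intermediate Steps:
$s = - \frac{27249}{2587}$ ($s = \frac{13530 + 13719}{-2468 - 119} = \frac{27249}{-2587} = 27249 \left(- \frac{1}{2587}\right) = - \frac{27249}{2587} \approx -10.533$)
$U{\left(V \right)} = \frac{1}{-35 + V}$
$\left(U{\left(-90 \right)} + s\right) - 26093 = \left(\frac{1}{-35 - 90} - \frac{27249}{2587}\right) - 26093 = \left(\frac{1}{-125} - \frac{27249}{2587}\right) - 26093 = \left(- \frac{1}{125} - \frac{27249}{2587}\right) - 26093 = - \frac{3408712}{323375} - 26093 = - \frac{8441232587}{323375}$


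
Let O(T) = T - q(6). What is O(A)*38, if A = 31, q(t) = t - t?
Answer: 1178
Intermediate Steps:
q(t) = 0
O(T) = T (O(T) = T - 1*0 = T + 0 = T)
O(A)*38 = 31*38 = 1178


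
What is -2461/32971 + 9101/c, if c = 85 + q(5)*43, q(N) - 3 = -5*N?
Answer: -302187992/28388031 ≈ -10.645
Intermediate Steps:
q(N) = 3 - 5*N
c = -861 (c = 85 + (3 - 5*5)*43 = 85 + (3 - 25)*43 = 85 - 22*43 = 85 - 946 = -861)
-2461/32971 + 9101/c = -2461/32971 + 9101/(-861) = -2461*1/32971 + 9101*(-1/861) = -2461/32971 - 9101/861 = -302187992/28388031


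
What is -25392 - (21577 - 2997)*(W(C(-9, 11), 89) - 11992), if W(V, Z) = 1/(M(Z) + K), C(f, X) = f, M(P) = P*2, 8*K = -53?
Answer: 305439413488/1371 ≈ 2.2279e+8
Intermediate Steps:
K = -53/8 (K = (1/8)*(-53) = -53/8 ≈ -6.6250)
M(P) = 2*P
W(V, Z) = 1/(-53/8 + 2*Z) (W(V, Z) = 1/(2*Z - 53/8) = 1/(-53/8 + 2*Z))
-25392 - (21577 - 2997)*(W(C(-9, 11), 89) - 11992) = -25392 - (21577 - 2997)*(8/(-53 + 16*89) - 11992) = -25392 - 18580*(8/(-53 + 1424) - 11992) = -25392 - 18580*(8/1371 - 11992) = -25392 - 18580*(-16441024)/1371 = -25392 - 1*(-305474225920/1371) = -25392 + 305474225920/1371 = 305439413488/1371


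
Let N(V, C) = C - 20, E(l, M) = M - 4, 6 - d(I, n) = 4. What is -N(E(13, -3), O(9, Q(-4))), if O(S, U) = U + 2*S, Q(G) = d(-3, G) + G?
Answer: 4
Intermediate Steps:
d(I, n) = 2 (d(I, n) = 6 - 1*4 = 6 - 4 = 2)
E(l, M) = -4 + M
Q(G) = 2 + G
N(V, C) = -20 + C
-N(E(13, -3), O(9, Q(-4))) = -(-20 + ((2 - 4) + 2*9)) = -(-20 + (-2 + 18)) = -(-20 + 16) = -1*(-4) = 4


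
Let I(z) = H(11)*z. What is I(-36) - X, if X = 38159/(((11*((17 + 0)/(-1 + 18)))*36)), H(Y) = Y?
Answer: -17725/36 ≈ -492.36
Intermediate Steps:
I(z) = 11*z
X = 3469/36 (X = 38159/(((11*(17/17))*36)) = 38159/(((11*(17*(1/17)))*36)) = 38159/(((11*1)*36)) = 38159/((11*36)) = 38159/396 = 38159*(1/396) = 3469/36 ≈ 96.361)
I(-36) - X = 11*(-36) - 1*3469/36 = -396 - 3469/36 = -17725/36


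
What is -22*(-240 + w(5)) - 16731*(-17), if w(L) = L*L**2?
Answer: 286957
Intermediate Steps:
w(L) = L**3
-22*(-240 + w(5)) - 16731*(-17) = -22*(-240 + 5**3) - 16731*(-17) = -22*(-240 + 125) + 284427 = -22*(-115) + 284427 = 2530 + 284427 = 286957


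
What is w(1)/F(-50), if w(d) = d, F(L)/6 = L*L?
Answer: 1/15000 ≈ 6.6667e-5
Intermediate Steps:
F(L) = 6*L**2 (F(L) = 6*(L*L) = 6*L**2)
w(1)/F(-50) = 1/(6*(-50)**2) = 1/(6*2500) = 1/15000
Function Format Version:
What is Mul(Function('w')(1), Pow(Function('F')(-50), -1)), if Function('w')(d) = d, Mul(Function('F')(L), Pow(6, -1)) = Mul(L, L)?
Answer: Rational(1, 15000) ≈ 6.6667e-5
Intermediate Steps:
Function('F')(L) = Mul(6, Pow(L, 2)) (Function('F')(L) = Mul(6, Mul(L, L)) = Mul(6, Pow(L, 2)))
Mul(Function('w')(1), Pow(Function('F')(-50), -1)) = Mul(1, Pow(Mul(6, Pow(-50, 2)), -1)) = Mul(1, Pow(Mul(6, 2500), -1)) = Mul(1, Pow(15000, -1)) = Mul(1, Rational(1, 15000)) = Rational(1, 15000)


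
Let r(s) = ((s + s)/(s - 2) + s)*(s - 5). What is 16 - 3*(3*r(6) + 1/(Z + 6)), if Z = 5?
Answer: -718/11 ≈ -65.273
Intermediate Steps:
r(s) = (-5 + s)*(s + 2*s/(-2 + s)) (r(s) = ((2*s)/(-2 + s) + s)*(-5 + s) = (2*s/(-2 + s) + s)*(-5 + s) = (s + 2*s/(-2 + s))*(-5 + s) = (-5 + s)*(s + 2*s/(-2 + s)))
16 - 3*(3*r(6) + 1/(Z + 6)) = 16 - 3*(3*(6²*(-5 + 6)/(-2 + 6)) + 1/(5 + 6)) = 16 - 3*(3*(36*1/4) + 1/11) = 16 - 3*(3*(36*(¼)*1) + 1/11) = 16 - 3*(3*9 + 1/11) = 16 - 3*(27 + 1/11) = 16 - 3*298/11 = 16 - 894/11 = -718/11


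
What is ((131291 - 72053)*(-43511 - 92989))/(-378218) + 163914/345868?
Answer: 699186536735313/32703375806 ≈ 21380.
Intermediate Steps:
((131291 - 72053)*(-43511 - 92989))/(-378218) + 163914/345868 = (59238*(-136500))*(-1/378218) + 163914*(1/345868) = -8085987000*(-1/378218) + 81957/172934 = 4042993500/189109 + 81957/172934 = 699186536735313/32703375806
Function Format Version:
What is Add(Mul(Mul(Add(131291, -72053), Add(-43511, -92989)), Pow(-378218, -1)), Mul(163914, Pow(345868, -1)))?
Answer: Rational(699186536735313, 32703375806) ≈ 21380.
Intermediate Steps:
Add(Mul(Mul(Add(131291, -72053), Add(-43511, -92989)), Pow(-378218, -1)), Mul(163914, Pow(345868, -1))) = Add(Mul(Mul(59238, -136500), Rational(-1, 378218)), Mul(163914, Rational(1, 345868))) = Add(Mul(-8085987000, Rational(-1, 378218)), Rational(81957, 172934)) = Add(Rational(4042993500, 189109), Rational(81957, 172934)) = Rational(699186536735313, 32703375806)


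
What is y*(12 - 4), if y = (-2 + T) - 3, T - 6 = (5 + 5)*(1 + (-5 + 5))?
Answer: 88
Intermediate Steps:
T = 16 (T = 6 + (5 + 5)*(1 + (-5 + 5)) = 6 + 10*(1 + 0) = 6 + 10*1 = 6 + 10 = 16)
y = 11 (y = (-2 + 16) - 3 = 14 - 3 = 11)
y*(12 - 4) = 11*(12 - 4) = 11*8 = 88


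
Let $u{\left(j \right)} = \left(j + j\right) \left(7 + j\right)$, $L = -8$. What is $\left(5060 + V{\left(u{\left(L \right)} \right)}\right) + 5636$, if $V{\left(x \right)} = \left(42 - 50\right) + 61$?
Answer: $10749$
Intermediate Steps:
$u{\left(j \right)} = 2 j \left(7 + j\right)$
$V{\left(x \right)} = 53$ ($V{\left(x \right)} = -8 + 61 = 53$)
$\left(5060 + V{\left(u{\left(L \right)} \right)}\right) + 5636 = \left(5060 + 53\right) + 5636 = 5113 + 5636 = 10749$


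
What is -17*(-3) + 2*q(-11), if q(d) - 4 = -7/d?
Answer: 663/11 ≈ 60.273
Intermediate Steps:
q(d) = 4 - 7/d
-17*(-3) + 2*q(-11) = -17*(-3) + 2*(4 - 7/(-11)) = 51 + 2*(4 - 7*(-1/11)) = 51 + 2*(4 + 7/11) = 51 + 2*(51/11) = 51 + 102/11 = 663/11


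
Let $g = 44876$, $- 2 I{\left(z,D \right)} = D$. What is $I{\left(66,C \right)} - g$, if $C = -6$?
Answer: $-44873$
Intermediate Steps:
$I{\left(z,D \right)} = - \frac{D}{2}$
$I{\left(66,C \right)} - g = \left(- \frac{1}{2}\right) \left(-6\right) - 44876 = 3 - 44876 = -44873$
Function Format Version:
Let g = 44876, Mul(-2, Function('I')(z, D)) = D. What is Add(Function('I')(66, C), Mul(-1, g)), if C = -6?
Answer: -44873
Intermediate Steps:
Function('I')(z, D) = Mul(Rational(-1, 2), D)
Add(Function('I')(66, C), Mul(-1, g)) = Add(Mul(Rational(-1, 2), -6), Mul(-1, 44876)) = Add(3, -44876) = -44873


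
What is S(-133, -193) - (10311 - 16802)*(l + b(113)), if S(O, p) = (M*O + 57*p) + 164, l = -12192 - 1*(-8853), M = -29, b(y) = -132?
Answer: -22537241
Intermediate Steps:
l = -3339 (l = -12192 + 8853 = -3339)
S(O, p) = 164 - 29*O + 57*p (S(O, p) = (-29*O + 57*p) + 164 = 164 - 29*O + 57*p)
S(-133, -193) - (10311 - 16802)*(l + b(113)) = (164 - 29*(-133) + 57*(-193)) - (10311 - 16802)*(-3339 - 132) = (164 + 3857 - 11001) - (-6491)*(-3471) = -6980 - 1*22530261 = -6980 - 22530261 = -22537241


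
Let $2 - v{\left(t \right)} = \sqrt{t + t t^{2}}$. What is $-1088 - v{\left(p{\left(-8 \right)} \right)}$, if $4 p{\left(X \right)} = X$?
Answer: $-1090 + i \sqrt{10} \approx -1090.0 + 3.1623 i$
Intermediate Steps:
$p{\left(X \right)} = \frac{X}{4}$
$v{\left(t \right)} = 2 - \sqrt{t + t^{3}}$ ($v{\left(t \right)} = 2 - \sqrt{t + t t^{2}} = 2 - \sqrt{t + t^{3}}$)
$-1088 - v{\left(p{\left(-8 \right)} \right)} = -1088 - \left(2 - \sqrt{\frac{1}{4} \left(-8\right) + \left(\frac{1}{4} \left(-8\right)\right)^{3}}\right) = -1088 - \left(2 - \sqrt{-2 + \left(-2\right)^{3}}\right) = -1088 - \left(2 - \sqrt{-2 - 8}\right) = -1088 - \left(2 - \sqrt{-10}\right) = -1088 - \left(2 - i \sqrt{10}\right) = -1090 + i \sqrt{10}$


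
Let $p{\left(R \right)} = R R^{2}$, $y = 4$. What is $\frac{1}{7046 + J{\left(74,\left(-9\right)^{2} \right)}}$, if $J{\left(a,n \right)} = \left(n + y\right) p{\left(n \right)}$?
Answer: $\frac{1}{45179531} \approx 2.2134 \cdot 10^{-8}$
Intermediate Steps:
$p{\left(R \right)} = R^{3}$
$J{\left(a,n \right)} = n^{3} \left(4 + n\right)$ ($J{\left(a,n \right)} = \left(n + 4\right) n^{3} = \left(4 + n\right) n^{3} = n^{3} \left(4 + n\right)$)
$\frac{1}{7046 + J{\left(74,\left(-9\right)^{2} \right)}} = \frac{1}{7046 + \left(\left(-9\right)^{2}\right)^{3} \left(4 + \left(-9\right)^{2}\right)} = \frac{1}{7046 + 81^{3} \left(4 + 81\right)} = \frac{1}{7046 + 531441 \cdot 85} = \frac{1}{7046 + 45172485} = \frac{1}{45179531}$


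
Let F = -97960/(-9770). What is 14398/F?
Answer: 7033423/4898 ≈ 1436.0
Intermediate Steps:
F = 9796/977 (F = -97960*(-1/9770) = 9796/977 ≈ 10.027)
14398/F = 14398/(9796/977) = 14398*(977/9796) = 7033423/4898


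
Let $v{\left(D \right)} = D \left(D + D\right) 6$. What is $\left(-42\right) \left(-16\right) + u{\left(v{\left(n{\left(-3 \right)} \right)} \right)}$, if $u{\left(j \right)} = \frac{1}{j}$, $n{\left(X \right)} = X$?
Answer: $\frac{72577}{108} \approx 672.01$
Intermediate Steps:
$v{\left(D \right)} = 12 D^{2}$ ($v{\left(D \right)} = D 2 D 6 = 2 D^{2} \cdot 6 = 12 D^{2}$)
$\left(-42\right) \left(-16\right) + u{\left(v{\left(n{\left(-3 \right)} \right)} \right)} = \left(-42\right) \left(-16\right) + \frac{1}{12 \left(-3\right)^{2}} = 672 + \frac{1}{12 \cdot 9} = 672 + \frac{1}{108} = \frac{72577}{108}$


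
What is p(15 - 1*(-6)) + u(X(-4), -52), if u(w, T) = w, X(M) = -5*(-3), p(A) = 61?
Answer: 76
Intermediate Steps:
X(M) = 15
p(15 - 1*(-6)) + u(X(-4), -52) = 61 + 15 = 76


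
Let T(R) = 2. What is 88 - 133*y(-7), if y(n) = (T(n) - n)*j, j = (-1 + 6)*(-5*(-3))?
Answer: -89687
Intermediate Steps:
j = 75 (j = 5*15 = 75)
y(n) = 150 - 75*n (y(n) = (2 - n)*75 = 150 - 75*n)
88 - 133*y(-7) = 88 - 133*(150 - 75*(-7)) = 88 - 133*(150 + 525) = 88 - 133*675 = 88 - 89775 = -89687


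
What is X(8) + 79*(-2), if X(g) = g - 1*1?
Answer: -151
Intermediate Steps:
X(g) = -1 + g (X(g) = g - 1 = -1 + g)
X(8) + 79*(-2) = (-1 + 8) + 79*(-2) = 7 - 158 = -151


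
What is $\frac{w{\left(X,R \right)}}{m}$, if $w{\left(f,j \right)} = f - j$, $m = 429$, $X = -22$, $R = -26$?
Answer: $\frac{4}{429} \approx 0.009324$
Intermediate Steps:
$\frac{w{\left(X,R \right)}}{m} = \frac{-22 - -26}{429} = \left(-22 + 26\right) \frac{1}{429} = 4 \cdot \frac{1}{429} = \frac{4}{429}$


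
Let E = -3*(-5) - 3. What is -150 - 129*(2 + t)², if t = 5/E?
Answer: -43363/48 ≈ -903.40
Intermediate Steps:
E = 12 (E = 15 - 3 = 12)
t = 5/12 ≈ 0.41667
-150 - 129*(2 + t)² = -150 - 129*(2 + 5/12)² = -150 - 129*(29/12)² = -150 - 129*841/144 = -150 - 36163/48 = -43363/48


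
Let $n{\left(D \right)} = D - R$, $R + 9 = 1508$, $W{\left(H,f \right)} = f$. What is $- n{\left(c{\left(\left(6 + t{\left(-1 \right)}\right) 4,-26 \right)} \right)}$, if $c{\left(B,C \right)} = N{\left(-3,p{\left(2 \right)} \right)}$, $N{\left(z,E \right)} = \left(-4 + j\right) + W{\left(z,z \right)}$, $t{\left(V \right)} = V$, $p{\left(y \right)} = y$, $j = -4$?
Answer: $1510$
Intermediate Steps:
$R = 1499$ ($R = -9 + 1508 = 1499$)
$N{\left(z,E \right)} = -8 + z$ ($N{\left(z,E \right)} = \left(-4 - 4\right) + z = -8 + z$)
$c{\left(B,C \right)} = -11$ ($c{\left(B,C \right)} = -8 - 3 = -11$)
$n{\left(D \right)} = -1499 + D$ ($n{\left(D \right)} = D - 1499 = -1499 + D$)
$- n{\left(c{\left(\left(6 + t{\left(-1 \right)}\right) 4,-26 \right)} \right)} = - (-1499 - 11) = \left(-1\right) \left(-1510\right) = 1510$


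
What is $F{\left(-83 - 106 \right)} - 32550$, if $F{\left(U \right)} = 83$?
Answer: $-32467$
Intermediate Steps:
$F{\left(-83 - 106 \right)} - 32550 = 83 - 32550 = -32467$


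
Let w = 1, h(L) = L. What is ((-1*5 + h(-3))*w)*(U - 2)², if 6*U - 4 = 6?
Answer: -8/9 ≈ -0.88889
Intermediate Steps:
U = 5/3 (U = ⅔ + (⅙)*6 = ⅔ + 1 = 5/3 ≈ 1.6667)
((-1*5 + h(-3))*w)*(U - 2)² = ((-1*5 - 3)*1)*(5/3 - 2)² = ((-5 - 3)*1)*(-⅓)² = -8*1*(⅑) = -8*⅑ = -8/9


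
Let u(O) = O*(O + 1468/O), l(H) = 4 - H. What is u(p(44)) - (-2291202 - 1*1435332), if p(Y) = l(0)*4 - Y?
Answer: 3728786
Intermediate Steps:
p(Y) = 16 - Y (p(Y) = (4 - 1*0)*4 - Y = (4 + 0)*4 - Y = 4*4 - Y = 16 - Y)
u(p(44)) - (-2291202 - 1*1435332) = (1468 + (16 - 1*44)²) - (-2291202 - 1*1435332) = (1468 + (16 - 44)²) - (-2291202 - 1435332) = (1468 + (-28)²) - 1*(-3726534) = (1468 + 784) + 3726534 = 2252 + 3726534 = 3728786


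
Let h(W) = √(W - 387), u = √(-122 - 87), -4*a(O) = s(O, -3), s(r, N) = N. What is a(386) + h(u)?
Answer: ¾ + √(-387 + I*√209) ≈ 1.1174 + 19.676*I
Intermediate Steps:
a(O) = ¾ (a(O) = -¼*(-3) = ¾)
u = I*√209 (u = √(-209) = I*√209 ≈ 14.457*I)
h(W) = √(-387 + W)
a(386) + h(u) = ¾ + √(-387 + I*√209)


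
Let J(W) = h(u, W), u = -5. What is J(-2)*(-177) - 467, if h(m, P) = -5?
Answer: 418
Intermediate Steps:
J(W) = -5
J(-2)*(-177) - 467 = -5*(-177) - 467 = 885 - 467 = 418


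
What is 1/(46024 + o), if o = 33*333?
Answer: 1/57013 ≈ 1.7540e-5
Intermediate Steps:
o = 10989
1/(46024 + o) = 1/(46024 + 10989) = 1/57013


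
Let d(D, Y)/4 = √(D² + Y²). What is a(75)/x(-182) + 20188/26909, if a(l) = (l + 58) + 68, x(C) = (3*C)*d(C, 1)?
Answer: 20188/26909 - 67*√53/964600 ≈ 0.74973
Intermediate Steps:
d(D, Y) = 4*√(D² + Y²)
x(C) = 12*C*√(1 + C²) (x(C) = (3*C)*(4*√(C² + 1²)) = (3*C)*(4*√(C² + 1)) = (3*C)*(4*√(1 + C²)) = 12*C*√(1 + C²))
a(l) = 126 + l (a(l) = (58 + l) + 68 = 126 + l)
a(75)/x(-182) + 20188/26909 = (126 + 75)/((12*(-182)*√(1 + (-182)²))) + 20188/26909 = 201/((12*(-182)*√(1 + 33124))) + 20188*(1/26909) = 201/((12*(-182)*√33125)) + 20188/26909 = 201/((12*(-182)*(25*√53))) + 20188/26909 = 201/((-54600*√53)) + 20188/26909 = 201*(-√53/2893800) + 20188/26909 = -67*√53/964600 + 20188/26909 = 20188/26909 - 67*√53/964600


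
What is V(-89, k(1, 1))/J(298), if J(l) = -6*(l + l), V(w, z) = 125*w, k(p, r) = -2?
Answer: 11125/3576 ≈ 3.1110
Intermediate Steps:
J(l) = -12*l
V(-89, k(1, 1))/J(298) = (125*(-89))/((-12*298)) = -11125/(-3576) = -11125*(-1/3576) = 11125/3576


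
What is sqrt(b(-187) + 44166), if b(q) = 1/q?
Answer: sqrt(1544440667)/187 ≈ 210.16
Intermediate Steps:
sqrt(b(-187) + 44166) = sqrt(1/(-187) + 44166) = sqrt(-1/187 + 44166) = sqrt(8259041/187) = sqrt(1544440667)/187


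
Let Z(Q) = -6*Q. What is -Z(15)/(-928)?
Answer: -45/464 ≈ -0.096983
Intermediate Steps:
-Z(15)/(-928) = -(-6*15)/(-928) = -(-90)*(-1)/928 = -1*45/464 = -45/464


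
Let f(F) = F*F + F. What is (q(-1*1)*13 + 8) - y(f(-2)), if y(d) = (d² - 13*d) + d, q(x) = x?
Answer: 15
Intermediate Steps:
f(F) = F + F² (f(F) = F² + F = F + F²)
y(d) = d² - 12*d
(q(-1*1)*13 + 8) - y(f(-2)) = (-1*1*13 + 8) - (-2*(1 - 2))*(-12 - 2*(1 - 2)) = (-1*13 + 8) - (-2*(-1))*(-12 - 2*(-1)) = (-13 + 8) - 2*(-12 + 2) = -5 - 2*(-10) = -5 - 1*(-20) = -5 + 20 = 15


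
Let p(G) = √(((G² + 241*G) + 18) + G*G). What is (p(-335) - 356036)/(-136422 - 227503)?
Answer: 356036/363925 - √143733/363925 ≈ 0.97728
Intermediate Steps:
p(G) = √(18 + 2*G² + 241*G) (p(G) = √((18 + G² + 241*G) + G²) = √(18 + 2*G² + 241*G))
(p(-335) - 356036)/(-136422 - 227503) = (√(18 + 2*(-335)² + 241*(-335)) - 356036)/(-136422 - 227503) = (√(18 + 2*112225 - 80735) - 356036)/(-363925) = (√(18 + 224450 - 80735) - 356036)*(-1/363925) = (√143733 - 356036)*(-1/363925) = (-356036 + √143733)*(-1/363925) = 356036/363925 - √143733/363925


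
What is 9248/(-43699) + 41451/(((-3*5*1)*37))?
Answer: -605499963/8084315 ≈ -74.898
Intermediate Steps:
9248/(-43699) + 41451/(((-3*5*1)*37)) = 9248*(-1/43699) + 41451/((-15*1*37)) = -9248/43699 + 41451/((-15*37)) = -9248/43699 + 41451/(-555) = -9248/43699 + 41451*(-1/555) = -9248/43699 - 13817/185 = -605499963/8084315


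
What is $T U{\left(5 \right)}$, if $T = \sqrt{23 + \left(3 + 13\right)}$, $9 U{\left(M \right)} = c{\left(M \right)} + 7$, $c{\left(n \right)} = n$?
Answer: $\frac{4 \sqrt{39}}{3} \approx 8.3267$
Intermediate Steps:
$U{\left(M \right)} = \frac{7}{9} + \frac{M}{9}$ ($U{\left(M \right)} = \frac{M + 7}{9} = \frac{7 + M}{9} = \frac{7}{9} + \frac{M}{9}$)
$T = \sqrt{39}$ ($T = \sqrt{23 + 16} = \sqrt{39} \approx 6.245$)
$T U{\left(5 \right)} = \sqrt{39} \left(\frac{7}{9} + \frac{1}{9} \cdot 5\right) = \sqrt{39} \left(\frac{7}{9} + \frac{5}{9}\right) = \sqrt{39} \cdot \frac{4}{3} = \frac{4 \sqrt{39}}{3}$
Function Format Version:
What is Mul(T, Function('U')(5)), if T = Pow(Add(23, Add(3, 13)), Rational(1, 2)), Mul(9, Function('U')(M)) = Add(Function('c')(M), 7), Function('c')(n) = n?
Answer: Mul(Rational(4, 3), Pow(39, Rational(1, 2))) ≈ 8.3267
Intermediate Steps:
Function('U')(M) = Add(Rational(7, 9), Mul(Rational(1, 9), M)) (Function('U')(M) = Mul(Rational(1, 9), Add(M, 7)) = Mul(Rational(1, 9), Add(7, M)) = Add(Rational(7, 9), Mul(Rational(1, 9), M)))
T = Pow(39, Rational(1, 2)) (T = Pow(Add(23, 16), Rational(1, 2)) = Pow(39, Rational(1, 2)) ≈ 6.2450)
Mul(T, Function('U')(5)) = Mul(Pow(39, Rational(1, 2)), Add(Rational(7, 9), Mul(Rational(1, 9), 5))) = Mul(Pow(39, Rational(1, 2)), Add(Rational(7, 9), Rational(5, 9))) = Mul(Pow(39, Rational(1, 2)), Rational(4, 3)) = Mul(Rational(4, 3), Pow(39, Rational(1, 2)))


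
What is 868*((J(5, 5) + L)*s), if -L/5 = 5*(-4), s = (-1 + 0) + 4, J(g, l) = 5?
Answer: 273420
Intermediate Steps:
s = 3 (s = -1 + 4 = 3)
L = 100 (L = -25*(-4) = -5*(-20) = 100)
868*((J(5, 5) + L)*s) = 868*((5 + 100)*3) = 868*(105*3) = 868*315 = 273420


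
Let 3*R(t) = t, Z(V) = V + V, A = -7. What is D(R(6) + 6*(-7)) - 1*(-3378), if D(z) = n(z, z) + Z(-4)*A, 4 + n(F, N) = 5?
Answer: 3435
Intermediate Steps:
n(F, N) = 1 (n(F, N) = -4 + 5 = 1)
Z(V) = 2*V
R(t) = t/3
D(z) = 57 (D(z) = 1 + (2*(-4))*(-7) = 1 - 8*(-7) = 1 + 56 = 57)
D(R(6) + 6*(-7)) - 1*(-3378) = 57 - 1*(-3378) = 57 + 3378 = 3435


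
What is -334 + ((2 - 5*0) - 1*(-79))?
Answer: -253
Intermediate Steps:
-334 + ((2 - 5*0) - 1*(-79)) = -334 + ((2 + 0) + 79) = -334 + (2 + 79) = -334 + 81 = -253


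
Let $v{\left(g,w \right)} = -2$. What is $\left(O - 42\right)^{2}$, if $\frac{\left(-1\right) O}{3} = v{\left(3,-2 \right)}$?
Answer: $1296$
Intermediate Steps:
$O = 6$ ($O = \left(-3\right) \left(-2\right) = 6$)
$\left(O - 42\right)^{2} = \left(6 - 42\right)^{2} = \left(-36\right)^{2} = 1296$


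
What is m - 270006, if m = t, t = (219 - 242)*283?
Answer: -276515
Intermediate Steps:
t = -6509 (t = -23*283 = -6509)
m = -6509
m - 270006 = -6509 - 270006 = -276515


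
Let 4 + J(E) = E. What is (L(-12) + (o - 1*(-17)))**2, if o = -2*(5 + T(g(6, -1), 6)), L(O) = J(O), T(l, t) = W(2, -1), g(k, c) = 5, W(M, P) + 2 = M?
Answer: 81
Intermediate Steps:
W(M, P) = -2 + M
J(E) = -4 + E
T(l, t) = 0 (T(l, t) = -2 + 2 = 0)
L(O) = -4 + O
o = -10 (o = -2*(5 + 0) = -2*5 = -10)
(L(-12) + (o - 1*(-17)))**2 = ((-4 - 12) + (-10 - 1*(-17)))**2 = (-16 + (-10 + 17))**2 = (-16 + 7)**2 = (-9)**2 = 81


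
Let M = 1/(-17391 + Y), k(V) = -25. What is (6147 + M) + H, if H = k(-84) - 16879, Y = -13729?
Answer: -334757841/31120 ≈ -10757.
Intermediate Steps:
M = -1/31120 (M = 1/(-17391 - 13729) = 1/(-31120) = -1/31120 ≈ -3.2134e-5)
H = -16904 (H = -25 - 16879 = -16904)
(6147 + M) + H = (6147 - 1/31120) - 16904 = 191294639/31120 - 16904 = -334757841/31120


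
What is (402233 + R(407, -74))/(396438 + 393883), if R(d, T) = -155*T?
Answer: 413703/790321 ≈ 0.52346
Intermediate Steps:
(402233 + R(407, -74))/(396438 + 393883) = (402233 - 155*(-74))/(396438 + 393883) = (402233 + 11470)/790321 = 413703*(1/790321) = 413703/790321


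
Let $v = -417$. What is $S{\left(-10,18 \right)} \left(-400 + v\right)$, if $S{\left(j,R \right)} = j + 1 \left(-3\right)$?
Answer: $10621$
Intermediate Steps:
$S{\left(j,R \right)} = -3 + j$ ($S{\left(j,R \right)} = j - 3 = -3 + j$)
$S{\left(-10,18 \right)} \left(-400 + v\right) = \left(-3 - 10\right) \left(-400 - 417\right) = \left(-13\right) \left(-817\right) = 10621$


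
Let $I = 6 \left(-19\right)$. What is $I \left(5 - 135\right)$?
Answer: $14820$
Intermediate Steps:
$I = -114$
$I \left(5 - 135\right) = - 114 \left(5 - 135\right) = \left(-114\right) \left(-130\right) = 14820$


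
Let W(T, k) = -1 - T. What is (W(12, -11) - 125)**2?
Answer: 19044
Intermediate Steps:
(W(12, -11) - 125)**2 = ((-1 - 1*12) - 125)**2 = ((-1 - 12) - 125)**2 = (-13 - 125)**2 = (-138)**2 = 19044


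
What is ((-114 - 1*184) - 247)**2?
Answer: 297025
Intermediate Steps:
((-114 - 1*184) - 247)**2 = ((-114 - 184) - 247)**2 = (-298 - 247)**2 = (-545)**2 = 297025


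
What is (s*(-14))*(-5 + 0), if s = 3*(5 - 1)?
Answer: 840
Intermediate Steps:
s = 12 (s = 3*4 = 12)
(s*(-14))*(-5 + 0) = (12*(-14))*(-5 + 0) = -168*(-5) = 840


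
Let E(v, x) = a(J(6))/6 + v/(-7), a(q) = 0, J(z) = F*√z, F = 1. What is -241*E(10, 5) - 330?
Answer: 100/7 ≈ 14.286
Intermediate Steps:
J(z) = √z (J(z) = 1*√z = √z)
E(v, x) = -v/7 (E(v, x) = 0/6 + v/(-7) = 0*(⅙) + v*(-⅐) = 0 - v/7 = -v/7)
-241*E(10, 5) - 330 = -(-241)*10/7 - 330 = -241*(-10/7) - 330 = 2410/7 - 330 = 100/7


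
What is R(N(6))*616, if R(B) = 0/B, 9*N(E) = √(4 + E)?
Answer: 0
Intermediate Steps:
N(E) = √(4 + E)/9
R(B) = 0
R(N(6))*616 = 0*616 = 0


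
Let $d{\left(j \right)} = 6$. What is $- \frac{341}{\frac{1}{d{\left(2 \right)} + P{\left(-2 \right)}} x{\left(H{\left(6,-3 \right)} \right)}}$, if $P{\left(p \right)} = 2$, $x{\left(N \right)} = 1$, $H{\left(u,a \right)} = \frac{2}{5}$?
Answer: $-2728$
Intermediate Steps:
$H{\left(u,a \right)} = \frac{2}{5}$ ($H{\left(u,a \right)} = 2 \cdot \frac{1}{5} = \frac{2}{5}$)
$- \frac{341}{\frac{1}{d{\left(2 \right)} + P{\left(-2 \right)}} x{\left(H{\left(6,-3 \right)} \right)}} = - \frac{341}{\frac{1}{6 + 2} \cdot 1} = - \frac{341}{\frac{1}{8} \cdot 1} = - 341 \frac{1}{\frac{1}{8}} = \left(-341\right) 8 = -2728$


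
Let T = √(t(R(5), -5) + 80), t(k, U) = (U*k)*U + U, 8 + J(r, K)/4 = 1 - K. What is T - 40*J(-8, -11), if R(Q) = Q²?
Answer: -640 + 10*√7 ≈ -613.54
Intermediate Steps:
J(r, K) = -28 - 4*K (J(r, K) = -32 + 4*(1 - K) = -32 + (4 - 4*K) = -28 - 4*K)
t(k, U) = U + k*U² (t(k, U) = k*U² + U = U + k*U²)
T = 10*√7 (T = √(-5*(1 - 5*5²) + 80) = √(-5*(1 - 5*25) + 80) = √(-5*(1 - 125) + 80) = √(-5*(-124) + 80) = √(620 + 80) = √700 = 10*√7 ≈ 26.458)
T - 40*J(-8, -11) = 10*√7 - 40*(-28 - 4*(-11)) = 10*√7 - 40*(-28 + 44) = 10*√7 - 40*16 = 10*√7 - 640 = -640 + 10*√7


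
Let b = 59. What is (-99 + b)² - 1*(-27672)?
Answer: 29272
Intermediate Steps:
(-99 + b)² - 1*(-27672) = (-99 + 59)² - 1*(-27672) = (-40)² + 27672 = 1600 + 27672 = 29272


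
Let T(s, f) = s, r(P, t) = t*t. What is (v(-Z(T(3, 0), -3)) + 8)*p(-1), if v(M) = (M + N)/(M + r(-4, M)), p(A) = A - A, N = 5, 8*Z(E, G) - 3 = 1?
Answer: 0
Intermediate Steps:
r(P, t) = t**2
Z(E, G) = 1/2 (Z(E, G) = 3/8 + (1/8)*1 = 3/8 + 1/8 = 1/2)
p(A) = 0
v(M) = (5 + M)/(M + M**2) (v(M) = (M + 5)/(M + M**2) = (5 + M)/(M + M**2))
(v(-Z(T(3, 0), -3)) + 8)*p(-1) = ((5 - 1*1/2)/(((-1*1/2))*(1 - 1*1/2)) + 8)*0 = ((5 - 1/2)/((-1/2)*(1 - 1/2)) + 8)*0 = (-2*9/2/1/2 + 8)*0 = (-2*2*9/2 + 8)*0 = (-18 + 8)*0 = -10*0 = 0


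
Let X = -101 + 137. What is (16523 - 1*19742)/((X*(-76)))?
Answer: 1073/912 ≈ 1.1765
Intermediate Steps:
X = 36
(16523 - 1*19742)/((X*(-76))) = (16523 - 1*19742)/((36*(-76))) = (16523 - 19742)/(-2736) = -3219*(-1/2736) = 1073/912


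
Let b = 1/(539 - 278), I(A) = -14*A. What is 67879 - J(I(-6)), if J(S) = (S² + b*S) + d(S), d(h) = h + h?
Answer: 5276957/87 ≈ 60655.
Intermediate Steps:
d(h) = 2*h
b = 1/261 ≈ 0.0038314
J(S) = S² + 523*S/261 (J(S) = (S² + S/261) + 2*S = S² + 523*S/261)
67879 - J(I(-6)) = 67879 - (-14*(-6))*(523 + 261*(-14*(-6)))/261 = 67879 - 84*(523 + 261*84)/261 = 67879 - 84*(523 + 21924)/261 = 67879 - 84*22447/261 = 67879 - 1*628516/87 = 67879 - 628516/87 = 5276957/87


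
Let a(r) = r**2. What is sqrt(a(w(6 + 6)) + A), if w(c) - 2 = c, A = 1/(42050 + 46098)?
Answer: sqrt(380733447333)/44074 ≈ 14.000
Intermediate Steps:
A = 1/88148 ≈ 1.1345e-5
w(c) = 2 + c
sqrt(a(w(6 + 6)) + A) = sqrt((2 + (6 + 6))**2 + 1/88148) = sqrt((2 + 12)**2 + 1/88148) = sqrt(14**2 + 1/88148) = sqrt(196 + 1/88148) = sqrt(17277009/88148) = sqrt(380733447333)/44074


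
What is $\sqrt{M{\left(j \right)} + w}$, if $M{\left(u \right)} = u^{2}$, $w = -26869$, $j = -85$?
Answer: $2 i \sqrt{4911} \approx 140.16 i$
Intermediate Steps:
$\sqrt{M{\left(j \right)} + w} = \sqrt{\left(-85\right)^{2} - 26869} = \sqrt{7225 - 26869} = \sqrt{-19644} = 2 i \sqrt{4911}$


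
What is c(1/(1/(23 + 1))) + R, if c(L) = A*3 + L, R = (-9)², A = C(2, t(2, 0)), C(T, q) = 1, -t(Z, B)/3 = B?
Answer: 108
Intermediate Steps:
t(Z, B) = -3*B
A = 1
R = 81
c(L) = 3 + L (c(L) = 1*3 + L = 3 + L)
c(1/(1/(23 + 1))) + R = (3 + 1/(1/(23 + 1))) + 81 = (3 + 1/(1/24)) + 81 = (3 + 24) + 81 = 27 + 81 = 108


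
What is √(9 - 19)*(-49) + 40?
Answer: 40 - 49*I*√10 ≈ 40.0 - 154.95*I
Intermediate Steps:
√(9 - 19)*(-49) + 40 = √(-10)*(-49) + 40 = (I*√10)*(-49) + 40 = -49*I*√10 + 40 = 40 - 49*I*√10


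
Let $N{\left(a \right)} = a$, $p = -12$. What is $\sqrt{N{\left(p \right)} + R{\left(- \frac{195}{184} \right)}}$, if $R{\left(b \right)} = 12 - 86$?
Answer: $i \sqrt{86} \approx 9.2736 i$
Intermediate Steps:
$R{\left(b \right)} = -74$
$\sqrt{N{\left(p \right)} + R{\left(- \frac{195}{184} \right)}} = \sqrt{-12 - 74} = \sqrt{-86} = i \sqrt{86}$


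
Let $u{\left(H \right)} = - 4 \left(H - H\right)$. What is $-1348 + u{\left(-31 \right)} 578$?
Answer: $-1348$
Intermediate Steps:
$u{\left(H \right)} = 0$ ($u{\left(H \right)} = \left(-4\right) 0 = 0$)
$-1348 + u{\left(-31 \right)} 578 = -1348 + 0 \cdot 578 = -1348 + 0 = -1348$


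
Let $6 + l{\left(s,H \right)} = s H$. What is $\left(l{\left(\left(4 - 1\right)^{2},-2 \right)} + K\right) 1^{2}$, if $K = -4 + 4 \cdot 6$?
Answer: $-4$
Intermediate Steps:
$l{\left(s,H \right)} = -6 + H s$ ($l{\left(s,H \right)} = -6 + s H = -6 + H s$)
$K = 20$ ($K = -4 + 24 = 20$)
$\left(l{\left(\left(4 - 1\right)^{2},-2 \right)} + K\right) 1^{2} = \left(\left(-6 - 2 \left(4 - 1\right)^{2}\right) + 20\right) 1^{2} = \left(\left(-6 - 2 \cdot 3^{2}\right) + 20\right) 1 = \left(\left(-6 - 18\right) + 20\right) 1 = \left(-24 + 20\right) 1 = \left(-4\right) 1 = -4$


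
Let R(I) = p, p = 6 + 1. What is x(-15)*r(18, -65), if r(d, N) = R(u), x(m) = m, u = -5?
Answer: -105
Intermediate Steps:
p = 7
R(I) = 7
r(d, N) = 7
x(-15)*r(18, -65) = -15*7 = -105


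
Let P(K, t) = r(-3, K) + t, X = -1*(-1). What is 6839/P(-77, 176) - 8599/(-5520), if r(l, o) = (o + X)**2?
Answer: 617587/228160 ≈ 2.7068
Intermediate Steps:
X = 1
r(l, o) = (1 + o)**2 (r(l, o) = (o + 1)**2 = (1 + o)**2)
P(K, t) = t + (1 + K)**2 (P(K, t) = (1 + K)**2 + t = t + (1 + K)**2)
6839/P(-77, 176) - 8599/(-5520) = 6839/(176 + (1 - 77)**2) - 8599/(-5520) = 6839/(176 + (-76)**2) - 8599*(-1/5520) = 6839/(176 + 5776) + 8599/5520 = 6839/5952 + 8599/5520 = 617587/228160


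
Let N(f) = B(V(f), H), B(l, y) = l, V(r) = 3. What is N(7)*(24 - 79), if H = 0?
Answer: -165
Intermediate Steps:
N(f) = 3
N(7)*(24 - 79) = 3*(24 - 79) = 3*(-55) = -165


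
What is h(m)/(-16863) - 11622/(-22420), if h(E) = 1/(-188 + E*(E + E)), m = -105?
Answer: 535569222889/1033166584065 ≈ 0.51838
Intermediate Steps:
h(E) = 1/(-188 + 2*E**2) (h(E) = 1/(-188 + E*(2*E)) = 1/(-188 + 2*E**2))
h(m)/(-16863) - 11622/(-22420) = (1/(2*(-94 + (-105)**2)))/(-16863) - 11622/(-22420) = (1/(2*(-94 + 11025)))*(-1/16863) - 11622*(-1/22420) = ((1/2)/10931)*(-1/16863) + 5811/11210 = ((1/2)*(1/10931))*(-1/16863) + 5811/11210 = (1/21862)*(-1/16863) + 5811/11210 = -1/368658906 + 5811/11210 = 535569222889/1033166584065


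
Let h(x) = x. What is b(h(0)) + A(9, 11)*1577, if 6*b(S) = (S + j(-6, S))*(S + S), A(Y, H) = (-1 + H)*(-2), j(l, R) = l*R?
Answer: -31540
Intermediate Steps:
j(l, R) = R*l
A(Y, H) = 2 - 2*H
b(S) = -5*S²/3 (b(S) = ((S + S*(-6))*(S + S))/6 = ((S - 6*S)*(2*S))/6 = ((-5*S)*(2*S))/6 = (-10*S²)/6 = -5*S²/3)
b(h(0)) + A(9, 11)*1577 = -5/3*0² + (2 - 2*11)*1577 = -5/3*0 + (2 - 22)*1577 = 0 - 20*1577 = 0 - 31540 = -31540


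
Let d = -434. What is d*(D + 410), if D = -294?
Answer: -50344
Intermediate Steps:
d*(D + 410) = -434*(-294 + 410) = -434*116 = -50344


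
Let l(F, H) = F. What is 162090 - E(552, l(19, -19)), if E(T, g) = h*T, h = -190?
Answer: 266970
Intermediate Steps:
E(T, g) = -190*T
162090 - E(552, l(19, -19)) = 162090 - (-190)*552 = 162090 - 1*(-104880) = 162090 + 104880 = 266970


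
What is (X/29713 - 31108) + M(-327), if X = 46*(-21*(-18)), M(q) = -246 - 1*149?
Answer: -936031251/29713 ≈ -31502.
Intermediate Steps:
M(q) = -395 (M(q) = -246 - 149 = -395)
X = 17388 (X = 46*378 = 17388)
(X/29713 - 31108) + M(-327) = (17388/29713 - 31108) - 395 = -924294616/29713 - 395 = -936031251/29713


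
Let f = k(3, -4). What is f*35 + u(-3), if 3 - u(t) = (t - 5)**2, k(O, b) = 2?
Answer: 9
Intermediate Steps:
f = 2
u(t) = 3 - (-5 + t)**2 (u(t) = 3 - (t - 5)**2 = 3 - (-5 + t)**2)
f*35 + u(-3) = 2*35 + (3 - (-5 - 3)**2) = 70 + (3 - 1*(-8)**2) = 70 + (3 - 1*64) = 70 + (3 - 64) = 70 - 61 = 9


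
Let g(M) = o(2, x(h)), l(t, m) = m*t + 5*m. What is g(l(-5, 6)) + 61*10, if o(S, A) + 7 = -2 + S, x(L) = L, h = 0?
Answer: 603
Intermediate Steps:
l(t, m) = 5*m + m*t
o(S, A) = -9 + S (o(S, A) = -7 + (-2 + S) = -9 + S)
g(M) = -7 (g(M) = -9 + 2 = -7)
g(l(-5, 6)) + 61*10 = -7 + 61*10 = -7 + 610 = 603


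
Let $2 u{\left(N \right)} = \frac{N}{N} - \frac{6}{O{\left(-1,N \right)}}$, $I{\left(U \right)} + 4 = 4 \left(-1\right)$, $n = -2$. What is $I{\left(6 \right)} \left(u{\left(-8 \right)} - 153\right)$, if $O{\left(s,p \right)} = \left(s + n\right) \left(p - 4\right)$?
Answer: $\frac{3662}{3} \approx 1220.7$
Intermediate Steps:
$I{\left(U \right)} = -8$ ($I{\left(U \right)} = -4 + 4 \left(-1\right) = -4 - 4 = -8$)
$O{\left(s,p \right)} = \left(-4 + p\right) \left(-2 + s\right)$ ($O{\left(s,p \right)} = \left(s - 2\right) \left(p - 4\right) = \left(-2 + s\right) \left(-4 + p\right) = \left(-4 + p\right) \left(-2 + s\right)$)
$u{\left(N \right)} = \frac{1}{2} - \frac{3}{12 - 3 N}$ ($u{\left(N \right)} = \frac{\frac{N}{N} - \frac{6}{8 - -4 - 2 N + N \left(-1\right)}}{2} = \frac{1 - \frac{6}{8 + 4 - 2 N - N}}{2} = \frac{1 - \frac{6}{12 - 3 N}}{2} = \frac{1}{2} - \frac{3}{12 - 3 N}$)
$I{\left(6 \right)} \left(u{\left(-8 \right)} - 153\right) = - 8 \left(\frac{2 - -8}{2 \left(4 - -8\right)} - 153\right) = - 8 \left(\frac{2 + 8}{2 \left(4 + 8\right)} - 153\right) = - 8 \left(\frac{1}{2} \cdot \frac{1}{12} \cdot 10 - 153\right) = - 8 \left(\frac{5}{12} - 153\right) = \left(-8\right) \left(- \frac{1831}{12}\right) = \frac{3662}{3}$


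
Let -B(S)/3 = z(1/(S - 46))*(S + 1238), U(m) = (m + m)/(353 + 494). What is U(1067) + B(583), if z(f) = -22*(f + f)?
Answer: 6204274/13783 ≈ 450.14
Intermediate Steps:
z(f) = -44*f
U(m) = 2*m/847 (U(m) = (2*m)/847 = (2*m)*(1/847) = 2*m/847)
B(S) = 132*(1238 + S)/(-46 + S) (B(S) = -3*(-44/(S - 46))*(S + 1238) = -3*(-44/(-46 + S))*(1238 + S) = -(-132)*(1238 + S)/(-46 + S) = 132*(1238 + S)/(-46 + S))
U(1067) + B(583) = (2/847)*1067 + 132*(1238 + 583)/(-46 + 583) = 194/77 + 132*1821/537 = 194/77 + 132*(1/537)*1821 = 194/77 + 80124/179 = 6204274/13783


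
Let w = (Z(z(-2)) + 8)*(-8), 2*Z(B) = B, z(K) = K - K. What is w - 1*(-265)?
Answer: 201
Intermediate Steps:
z(K) = 0
Z(B) = B/2
w = -64 (w = ((½)*0 + 8)*(-8) = (0 + 8)*(-8) = 8*(-8) = -64)
w - 1*(-265) = -64 - 1*(-265) = -64 + 265 = 201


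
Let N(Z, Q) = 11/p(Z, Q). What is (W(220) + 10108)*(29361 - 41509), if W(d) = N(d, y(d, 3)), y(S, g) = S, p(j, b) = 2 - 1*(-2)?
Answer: -122825391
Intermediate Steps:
p(j, b) = 4 (p(j, b) = 2 + 2 = 4)
N(Z, Q) = 11/4
W(d) = 11/4
(W(220) + 10108)*(29361 - 41509) = (11/4 + 10108)*(29361 - 41509) = (40443/4)*(-12148) = -122825391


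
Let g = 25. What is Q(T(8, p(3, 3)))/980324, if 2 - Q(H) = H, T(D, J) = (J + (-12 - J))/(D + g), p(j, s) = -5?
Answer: 13/5391782 ≈ 2.4111e-6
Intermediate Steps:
T(D, J) = -12/(25 + D) (T(D, J) = (J + (-12 - J))/(D + 25) = -12/(25 + D))
Q(H) = 2 - H
Q(T(8, p(3, 3)))/980324 = (2 - (-12)/(25 + 8))/980324 = (2 - (-12)/33)*(1/980324) = (2 - 1*(-4/11))*(1/980324) = (2 + 4/11)*(1/980324) = (26/11)*(1/980324) = 13/5391782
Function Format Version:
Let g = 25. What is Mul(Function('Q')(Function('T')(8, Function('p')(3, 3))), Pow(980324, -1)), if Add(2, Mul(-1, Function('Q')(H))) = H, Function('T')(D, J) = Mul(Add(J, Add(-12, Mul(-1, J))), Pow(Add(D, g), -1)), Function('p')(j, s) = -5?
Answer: Rational(13, 5391782) ≈ 2.4111e-6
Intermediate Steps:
Function('T')(D, J) = Mul(-12, Pow(Add(25, D), -1)) (Function('T')(D, J) = Mul(Add(J, Add(-12, Mul(-1, J))), Pow(Add(D, 25), -1)) = Mul(-12, Pow(Add(25, D), -1)))
Function('Q')(H) = Add(2, Mul(-1, H))
Mul(Function('Q')(Function('T')(8, Function('p')(3, 3))), Pow(980324, -1)) = Mul(Add(2, Mul(-1, Mul(-12, Pow(Add(25, 8), -1)))), Pow(980324, -1)) = Mul(Add(2, Mul(-1, Mul(-12, Pow(33, -1)))), Rational(1, 980324)) = Mul(Add(2, Mul(-1, Mul(-12, Rational(1, 33)))), Rational(1, 980324)) = Mul(Add(2, Mul(-1, Rational(-4, 11))), Rational(1, 980324)) = Mul(Add(2, Rational(4, 11)), Rational(1, 980324)) = Mul(Rational(26, 11), Rational(1, 980324)) = Rational(13, 5391782)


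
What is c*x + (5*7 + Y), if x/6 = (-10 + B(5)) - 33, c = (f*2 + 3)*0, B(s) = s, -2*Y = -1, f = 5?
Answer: 71/2 ≈ 35.500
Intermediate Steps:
Y = ½ (Y = -½*(-1) = ½ ≈ 0.50000)
c = 0 (c = (5*2 + 3)*0 = (10 + 3)*0 = 13*0 = 0)
x = -228 (x = 6*((-10 + 5) - 33) = 6*(-5 - 33) = 6*(-38) = -228)
c*x + (5*7 + Y) = 0*(-228) + (5*7 + ½) = 0 + (35 + ½) = 0 + 71/2 = 71/2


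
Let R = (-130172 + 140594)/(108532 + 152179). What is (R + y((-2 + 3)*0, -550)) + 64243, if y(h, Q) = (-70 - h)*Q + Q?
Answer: 26642849645/260711 ≈ 1.0219e+5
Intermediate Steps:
R = 10422/260711 ≈ 0.039975
y(h, Q) = Q + Q*(-70 - h) (y(h, Q) = Q*(-70 - h) + Q = Q + Q*(-70 - h))
(R + y((-2 + 3)*0, -550)) + 64243 = (10422/260711 - 1*(-550)*(69 + (-2 + 3)*0)) + 64243 = (10422/260711 - 1*(-550)*(69 + 1*0)) + 64243 = (10422/260711 - 1*(-550)*(69 + 0)) + 64243 = (10422/260711 - 1*(-550)*69) + 64243 = (10422/260711 + 37950) + 64243 = 9893992872/260711 + 64243 = 26642849645/260711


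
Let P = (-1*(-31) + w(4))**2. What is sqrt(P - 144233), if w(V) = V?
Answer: 4*I*sqrt(8938) ≈ 378.16*I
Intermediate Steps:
P = 1225 (P = (-1*(-31) + 4)**2 = (31 + 4)**2 = 35**2 = 1225)
sqrt(P - 144233) = sqrt(1225 - 144233) = sqrt(-143008) = 4*I*sqrt(8938)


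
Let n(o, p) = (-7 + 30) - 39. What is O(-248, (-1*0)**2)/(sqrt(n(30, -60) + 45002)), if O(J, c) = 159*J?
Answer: -19716*sqrt(44986)/22493 ≈ -185.91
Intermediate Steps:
n(o, p) = -16 (n(o, p) = 23 - 39 = -16)
O(-248, (-1*0)**2)/(sqrt(n(30, -60) + 45002)) = (159*(-248))/(sqrt(-16 + 45002)) = -39432*sqrt(44986)/44986 = -19716*sqrt(44986)/22493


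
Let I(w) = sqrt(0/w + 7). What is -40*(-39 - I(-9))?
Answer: 1560 + 40*sqrt(7) ≈ 1665.8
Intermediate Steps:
I(w) = sqrt(7) (I(w) = sqrt(0 + 7) = sqrt(7))
-40*(-39 - I(-9)) = -40*(-39 - sqrt(7)) = 1560 + 40*sqrt(7)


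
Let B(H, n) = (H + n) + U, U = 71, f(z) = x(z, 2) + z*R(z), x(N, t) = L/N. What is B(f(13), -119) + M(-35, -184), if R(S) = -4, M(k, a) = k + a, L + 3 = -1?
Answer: -4151/13 ≈ -319.31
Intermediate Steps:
L = -4 (L = -3 - 1 = -4)
M(k, a) = a + k
x(N, t) = -4/N
f(z) = -4*z - 4/z (f(z) = -4/z + z*(-4) = -4/z - 4*z = -4*z - 4/z)
B(H, n) = 71 + H + n (B(H, n) = (H + n) + 71 = 71 + H + n)
B(f(13), -119) + M(-35, -184) = (71 + (-4*13 - 4/13) - 119) + (-184 - 35) = (71 + (-52 - 4*1/13) - 119) - 219 = (71 + (-52 - 4/13) - 119) - 219 = (71 - 680/13 - 119) - 219 = -1304/13 - 219 = -4151/13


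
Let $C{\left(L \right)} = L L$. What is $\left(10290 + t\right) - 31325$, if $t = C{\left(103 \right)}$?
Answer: $-10426$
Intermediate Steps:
$C{\left(L \right)} = L^{2}$
$t = 10609$ ($t = 103^{2} = 10609$)
$\left(10290 + t\right) - 31325 = \left(10290 + 10609\right) - 31325 = 20899 - 31325 = -10426$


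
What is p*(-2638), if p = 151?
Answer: -398338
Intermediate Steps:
p*(-2638) = 151*(-2638) = -398338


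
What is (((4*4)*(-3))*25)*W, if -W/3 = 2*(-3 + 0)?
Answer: -21600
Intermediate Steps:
W = 18 (W = -6*(-3 + 0) = -6*(-3) = -3*(-6) = 18)
(((4*4)*(-3))*25)*W = (((4*4)*(-3))*25)*18 = ((16*(-3))*25)*18 = -48*25*18 = -1200*18 = -21600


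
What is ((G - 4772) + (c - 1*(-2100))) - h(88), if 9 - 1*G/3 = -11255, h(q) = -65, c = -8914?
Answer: 22271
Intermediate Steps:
G = 33792 (G = 27 - 3*(-11255) = 27 + 33765 = 33792)
((G - 4772) + (c - 1*(-2100))) - h(88) = ((33792 - 4772) + (-8914 - 1*(-2100))) - 1*(-65) = (29020 + (-8914 + 2100)) + 65 = (29020 - 6814) + 65 = 22206 + 65 = 22271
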